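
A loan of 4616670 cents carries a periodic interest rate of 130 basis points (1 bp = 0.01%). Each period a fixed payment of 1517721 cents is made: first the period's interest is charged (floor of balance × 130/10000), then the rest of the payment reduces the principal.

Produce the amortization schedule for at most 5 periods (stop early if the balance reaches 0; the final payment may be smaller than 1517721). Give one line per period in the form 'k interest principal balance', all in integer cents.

1 60016 1457705 3158965
2 41066 1476655 1682310
3 21870 1495851 186459
4 2423 186459 0

1. interest=⌊4616670·130/10000⌋=60016; principal=1517721-60016=1457705; balance=4616670-1457705=3158965
2. interest=⌊3158965·130/10000⌋=41066; principal=1517721-41066=1476655; balance=3158965-1476655=1682310
3. interest=⌊1682310·130/10000⌋=21870; principal=1517721-21870=1495851; balance=1682310-1495851=186459
4. interest=⌊186459·130/10000⌋=2423; principal=min(1517721-2423,186459)=186459; balance=186459-186459=0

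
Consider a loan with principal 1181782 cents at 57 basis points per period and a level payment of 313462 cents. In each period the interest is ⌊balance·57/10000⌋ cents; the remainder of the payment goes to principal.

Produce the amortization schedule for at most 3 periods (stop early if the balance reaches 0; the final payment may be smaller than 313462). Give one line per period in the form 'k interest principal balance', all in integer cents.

1. interest=⌊1181782·57/10000⌋=6736; principal=313462-6736=306726; balance=1181782-306726=875056
2. interest=⌊875056·57/10000⌋=4987; principal=313462-4987=308475; balance=875056-308475=566581
3. interest=⌊566581·57/10000⌋=3229; principal=313462-3229=310233; balance=566581-310233=256348

1 6736 306726 875056
2 4987 308475 566581
3 3229 310233 256348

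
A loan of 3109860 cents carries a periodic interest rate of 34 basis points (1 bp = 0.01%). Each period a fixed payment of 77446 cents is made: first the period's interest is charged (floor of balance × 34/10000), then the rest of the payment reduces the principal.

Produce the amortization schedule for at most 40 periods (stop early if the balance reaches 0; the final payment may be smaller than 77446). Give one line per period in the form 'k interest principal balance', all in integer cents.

1 10573 66873 3042987
2 10346 67100 2975887
3 10118 67328 2908559
4 9889 67557 2841002
5 9659 67787 2773215
6 9428 68018 2705197
7 9197 68249 2636948
8 8965 68481 2568467
9 8732 68714 2499753
10 8499 68947 2430806
11 8264 69182 2361624
12 8029 69417 2292207
13 7793 69653 2222554
14 7556 69890 2152664
15 7319 70127 2082537
16 7080 70366 2012171
17 6841 70605 1941566
18 6601 70845 1870721
19 6360 71086 1799635
20 6118 71328 1728307
21 5876 71570 1656737
22 5632 71814 1584923
23 5388 72058 1512865
24 5143 72303 1440562
25 4897 72549 1368013
26 4651 72795 1295218
27 4403 73043 1222175
28 4155 73291 1148884
29 3906 73540 1075344
30 3656 73790 1001554
31 3405 74041 927513
32 3153 74293 853220
33 2900 74546 778674
34 2647 74799 703875
35 2393 75053 628822
36 2137 75309 553513
37 1881 75565 477948
38 1625 75821 402127
39 1367 76079 326048
40 1108 76338 249710

1. interest=⌊3109860·34/10000⌋=10573; principal=77446-10573=66873; balance=3109860-66873=3042987
2. interest=⌊3042987·34/10000⌋=10346; principal=77446-10346=67100; balance=3042987-67100=2975887
3. interest=⌊2975887·34/10000⌋=10118; principal=77446-10118=67328; balance=2975887-67328=2908559
4. interest=⌊2908559·34/10000⌋=9889; principal=77446-9889=67557; balance=2908559-67557=2841002
5. interest=⌊2841002·34/10000⌋=9659; principal=77446-9659=67787; balance=2841002-67787=2773215
6. interest=⌊2773215·34/10000⌋=9428; principal=77446-9428=68018; balance=2773215-68018=2705197
7. interest=⌊2705197·34/10000⌋=9197; principal=77446-9197=68249; balance=2705197-68249=2636948
8. interest=⌊2636948·34/10000⌋=8965; principal=77446-8965=68481; balance=2636948-68481=2568467
9. interest=⌊2568467·34/10000⌋=8732; principal=77446-8732=68714; balance=2568467-68714=2499753
10. interest=⌊2499753·34/10000⌋=8499; principal=77446-8499=68947; balance=2499753-68947=2430806
11. interest=⌊2430806·34/10000⌋=8264; principal=77446-8264=69182; balance=2430806-69182=2361624
12. interest=⌊2361624·34/10000⌋=8029; principal=77446-8029=69417; balance=2361624-69417=2292207
13. interest=⌊2292207·34/10000⌋=7793; principal=77446-7793=69653; balance=2292207-69653=2222554
14. interest=⌊2222554·34/10000⌋=7556; principal=77446-7556=69890; balance=2222554-69890=2152664
15. interest=⌊2152664·34/10000⌋=7319; principal=77446-7319=70127; balance=2152664-70127=2082537
16. interest=⌊2082537·34/10000⌋=7080; principal=77446-7080=70366; balance=2082537-70366=2012171
17. interest=⌊2012171·34/10000⌋=6841; principal=77446-6841=70605; balance=2012171-70605=1941566
18. interest=⌊1941566·34/10000⌋=6601; principal=77446-6601=70845; balance=1941566-70845=1870721
19. interest=⌊1870721·34/10000⌋=6360; principal=77446-6360=71086; balance=1870721-71086=1799635
20. interest=⌊1799635·34/10000⌋=6118; principal=77446-6118=71328; balance=1799635-71328=1728307
21. interest=⌊1728307·34/10000⌋=5876; principal=77446-5876=71570; balance=1728307-71570=1656737
22. interest=⌊1656737·34/10000⌋=5632; principal=77446-5632=71814; balance=1656737-71814=1584923
23. interest=⌊1584923·34/10000⌋=5388; principal=77446-5388=72058; balance=1584923-72058=1512865
24. interest=⌊1512865·34/10000⌋=5143; principal=77446-5143=72303; balance=1512865-72303=1440562
25. interest=⌊1440562·34/10000⌋=4897; principal=77446-4897=72549; balance=1440562-72549=1368013
26. interest=⌊1368013·34/10000⌋=4651; principal=77446-4651=72795; balance=1368013-72795=1295218
27. interest=⌊1295218·34/10000⌋=4403; principal=77446-4403=73043; balance=1295218-73043=1222175
28. interest=⌊1222175·34/10000⌋=4155; principal=77446-4155=73291; balance=1222175-73291=1148884
29. interest=⌊1148884·34/10000⌋=3906; principal=77446-3906=73540; balance=1148884-73540=1075344
30. interest=⌊1075344·34/10000⌋=3656; principal=77446-3656=73790; balance=1075344-73790=1001554
31. interest=⌊1001554·34/10000⌋=3405; principal=77446-3405=74041; balance=1001554-74041=927513
32. interest=⌊927513·34/10000⌋=3153; principal=77446-3153=74293; balance=927513-74293=853220
33. interest=⌊853220·34/10000⌋=2900; principal=77446-2900=74546; balance=853220-74546=778674
34. interest=⌊778674·34/10000⌋=2647; principal=77446-2647=74799; balance=778674-74799=703875
35. interest=⌊703875·34/10000⌋=2393; principal=77446-2393=75053; balance=703875-75053=628822
36. interest=⌊628822·34/10000⌋=2137; principal=77446-2137=75309; balance=628822-75309=553513
37. interest=⌊553513·34/10000⌋=1881; principal=77446-1881=75565; balance=553513-75565=477948
38. interest=⌊477948·34/10000⌋=1625; principal=77446-1625=75821; balance=477948-75821=402127
39. interest=⌊402127·34/10000⌋=1367; principal=77446-1367=76079; balance=402127-76079=326048
40. interest=⌊326048·34/10000⌋=1108; principal=77446-1108=76338; balance=326048-76338=249710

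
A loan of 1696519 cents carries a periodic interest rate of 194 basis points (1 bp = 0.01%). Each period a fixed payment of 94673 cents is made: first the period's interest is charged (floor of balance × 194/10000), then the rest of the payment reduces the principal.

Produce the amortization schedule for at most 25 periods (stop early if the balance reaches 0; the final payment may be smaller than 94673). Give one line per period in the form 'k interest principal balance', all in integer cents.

1 32912 61761 1634758
2 31714 62959 1571799
3 30492 64181 1507618
4 29247 65426 1442192
5 27978 66695 1375497
6 26684 67989 1307508
7 25365 69308 1238200
8 24021 70652 1167548
9 22650 72023 1095525
10 21253 73420 1022105
11 19828 74845 947260
12 18376 76297 870963
13 16896 77777 793186
14 15387 79286 713900
15 13849 80824 633076
16 12281 82392 550684
17 10683 83990 466694
18 9053 85620 381074
19 7392 87281 293793
20 5699 88974 204819
21 3973 90700 114119
22 2213 92460 21659
23 420 21659 0

1. interest=⌊1696519·194/10000⌋=32912; principal=94673-32912=61761; balance=1696519-61761=1634758
2. interest=⌊1634758·194/10000⌋=31714; principal=94673-31714=62959; balance=1634758-62959=1571799
3. interest=⌊1571799·194/10000⌋=30492; principal=94673-30492=64181; balance=1571799-64181=1507618
4. interest=⌊1507618·194/10000⌋=29247; principal=94673-29247=65426; balance=1507618-65426=1442192
5. interest=⌊1442192·194/10000⌋=27978; principal=94673-27978=66695; balance=1442192-66695=1375497
6. interest=⌊1375497·194/10000⌋=26684; principal=94673-26684=67989; balance=1375497-67989=1307508
7. interest=⌊1307508·194/10000⌋=25365; principal=94673-25365=69308; balance=1307508-69308=1238200
8. interest=⌊1238200·194/10000⌋=24021; principal=94673-24021=70652; balance=1238200-70652=1167548
9. interest=⌊1167548·194/10000⌋=22650; principal=94673-22650=72023; balance=1167548-72023=1095525
10. interest=⌊1095525·194/10000⌋=21253; principal=94673-21253=73420; balance=1095525-73420=1022105
11. interest=⌊1022105·194/10000⌋=19828; principal=94673-19828=74845; balance=1022105-74845=947260
12. interest=⌊947260·194/10000⌋=18376; principal=94673-18376=76297; balance=947260-76297=870963
13. interest=⌊870963·194/10000⌋=16896; principal=94673-16896=77777; balance=870963-77777=793186
14. interest=⌊793186·194/10000⌋=15387; principal=94673-15387=79286; balance=793186-79286=713900
15. interest=⌊713900·194/10000⌋=13849; principal=94673-13849=80824; balance=713900-80824=633076
16. interest=⌊633076·194/10000⌋=12281; principal=94673-12281=82392; balance=633076-82392=550684
17. interest=⌊550684·194/10000⌋=10683; principal=94673-10683=83990; balance=550684-83990=466694
18. interest=⌊466694·194/10000⌋=9053; principal=94673-9053=85620; balance=466694-85620=381074
19. interest=⌊381074·194/10000⌋=7392; principal=94673-7392=87281; balance=381074-87281=293793
20. interest=⌊293793·194/10000⌋=5699; principal=94673-5699=88974; balance=293793-88974=204819
21. interest=⌊204819·194/10000⌋=3973; principal=94673-3973=90700; balance=204819-90700=114119
22. interest=⌊114119·194/10000⌋=2213; principal=94673-2213=92460; balance=114119-92460=21659
23. interest=⌊21659·194/10000⌋=420; principal=min(94673-420,21659)=21659; balance=21659-21659=0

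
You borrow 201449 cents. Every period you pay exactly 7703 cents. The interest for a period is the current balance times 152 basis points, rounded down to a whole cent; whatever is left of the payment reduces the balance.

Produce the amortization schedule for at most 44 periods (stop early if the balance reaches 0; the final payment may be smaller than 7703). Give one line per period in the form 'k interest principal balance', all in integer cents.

1. interest=⌊201449·152/10000⌋=3062; principal=7703-3062=4641; balance=201449-4641=196808
2. interest=⌊196808·152/10000⌋=2991; principal=7703-2991=4712; balance=196808-4712=192096
3. interest=⌊192096·152/10000⌋=2919; principal=7703-2919=4784; balance=192096-4784=187312
4. interest=⌊187312·152/10000⌋=2847; principal=7703-2847=4856; balance=187312-4856=182456
5. interest=⌊182456·152/10000⌋=2773; principal=7703-2773=4930; balance=182456-4930=177526
6. interest=⌊177526·152/10000⌋=2698; principal=7703-2698=5005; balance=177526-5005=172521
7. interest=⌊172521·152/10000⌋=2622; principal=7703-2622=5081; balance=172521-5081=167440
8. interest=⌊167440·152/10000⌋=2545; principal=7703-2545=5158; balance=167440-5158=162282
9. interest=⌊162282·152/10000⌋=2466; principal=7703-2466=5237; balance=162282-5237=157045
10. interest=⌊157045·152/10000⌋=2387; principal=7703-2387=5316; balance=157045-5316=151729
11. interest=⌊151729·152/10000⌋=2306; principal=7703-2306=5397; balance=151729-5397=146332
12. interest=⌊146332·152/10000⌋=2224; principal=7703-2224=5479; balance=146332-5479=140853
13. interest=⌊140853·152/10000⌋=2140; principal=7703-2140=5563; balance=140853-5563=135290
14. interest=⌊135290·152/10000⌋=2056; principal=7703-2056=5647; balance=135290-5647=129643
15. interest=⌊129643·152/10000⌋=1970; principal=7703-1970=5733; balance=129643-5733=123910
16. interest=⌊123910·152/10000⌋=1883; principal=7703-1883=5820; balance=123910-5820=118090
17. interest=⌊118090·152/10000⌋=1794; principal=7703-1794=5909; balance=118090-5909=112181
18. interest=⌊112181·152/10000⌋=1705; principal=7703-1705=5998; balance=112181-5998=106183
19. interest=⌊106183·152/10000⌋=1613; principal=7703-1613=6090; balance=106183-6090=100093
20. interest=⌊100093·152/10000⌋=1521; principal=7703-1521=6182; balance=100093-6182=93911
21. interest=⌊93911·152/10000⌋=1427; principal=7703-1427=6276; balance=93911-6276=87635
22. interest=⌊87635·152/10000⌋=1332; principal=7703-1332=6371; balance=87635-6371=81264
23. interest=⌊81264·152/10000⌋=1235; principal=7703-1235=6468; balance=81264-6468=74796
24. interest=⌊74796·152/10000⌋=1136; principal=7703-1136=6567; balance=74796-6567=68229
25. interest=⌊68229·152/10000⌋=1037; principal=7703-1037=6666; balance=68229-6666=61563
26. interest=⌊61563·152/10000⌋=935; principal=7703-935=6768; balance=61563-6768=54795
27. interest=⌊54795·152/10000⌋=832; principal=7703-832=6871; balance=54795-6871=47924
28. interest=⌊47924·152/10000⌋=728; principal=7703-728=6975; balance=47924-6975=40949
29. interest=⌊40949·152/10000⌋=622; principal=7703-622=7081; balance=40949-7081=33868
30. interest=⌊33868·152/10000⌋=514; principal=7703-514=7189; balance=33868-7189=26679
31. interest=⌊26679·152/10000⌋=405; principal=7703-405=7298; balance=26679-7298=19381
32. interest=⌊19381·152/10000⌋=294; principal=7703-294=7409; balance=19381-7409=11972
33. interest=⌊11972·152/10000⌋=181; principal=7703-181=7522; balance=11972-7522=4450
34. interest=⌊4450·152/10000⌋=67; principal=min(7703-67,4450)=4450; balance=4450-4450=0

1 3062 4641 196808
2 2991 4712 192096
3 2919 4784 187312
4 2847 4856 182456
5 2773 4930 177526
6 2698 5005 172521
7 2622 5081 167440
8 2545 5158 162282
9 2466 5237 157045
10 2387 5316 151729
11 2306 5397 146332
12 2224 5479 140853
13 2140 5563 135290
14 2056 5647 129643
15 1970 5733 123910
16 1883 5820 118090
17 1794 5909 112181
18 1705 5998 106183
19 1613 6090 100093
20 1521 6182 93911
21 1427 6276 87635
22 1332 6371 81264
23 1235 6468 74796
24 1136 6567 68229
25 1037 6666 61563
26 935 6768 54795
27 832 6871 47924
28 728 6975 40949
29 622 7081 33868
30 514 7189 26679
31 405 7298 19381
32 294 7409 11972
33 181 7522 4450
34 67 4450 0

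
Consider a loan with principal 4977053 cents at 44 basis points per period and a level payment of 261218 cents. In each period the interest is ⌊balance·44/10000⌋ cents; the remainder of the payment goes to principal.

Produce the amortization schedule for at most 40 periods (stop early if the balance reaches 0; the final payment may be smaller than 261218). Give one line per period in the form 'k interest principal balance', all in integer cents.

1. interest=⌊4977053·44/10000⌋=21899; principal=261218-21899=239319; balance=4977053-239319=4737734
2. interest=⌊4737734·44/10000⌋=20846; principal=261218-20846=240372; balance=4737734-240372=4497362
3. interest=⌊4497362·44/10000⌋=19788; principal=261218-19788=241430; balance=4497362-241430=4255932
4. interest=⌊4255932·44/10000⌋=18726; principal=261218-18726=242492; balance=4255932-242492=4013440
5. interest=⌊4013440·44/10000⌋=17659; principal=261218-17659=243559; balance=4013440-243559=3769881
6. interest=⌊3769881·44/10000⌋=16587; principal=261218-16587=244631; balance=3769881-244631=3525250
7. interest=⌊3525250·44/10000⌋=15511; principal=261218-15511=245707; balance=3525250-245707=3279543
8. interest=⌊3279543·44/10000⌋=14429; principal=261218-14429=246789; balance=3279543-246789=3032754
9. interest=⌊3032754·44/10000⌋=13344; principal=261218-13344=247874; balance=3032754-247874=2784880
10. interest=⌊2784880·44/10000⌋=12253; principal=261218-12253=248965; balance=2784880-248965=2535915
11. interest=⌊2535915·44/10000⌋=11158; principal=261218-11158=250060; balance=2535915-250060=2285855
12. interest=⌊2285855·44/10000⌋=10057; principal=261218-10057=251161; balance=2285855-251161=2034694
13. interest=⌊2034694·44/10000⌋=8952; principal=261218-8952=252266; balance=2034694-252266=1782428
14. interest=⌊1782428·44/10000⌋=7842; principal=261218-7842=253376; balance=1782428-253376=1529052
15. interest=⌊1529052·44/10000⌋=6727; principal=261218-6727=254491; balance=1529052-254491=1274561
16. interest=⌊1274561·44/10000⌋=5608; principal=261218-5608=255610; balance=1274561-255610=1018951
17. interest=⌊1018951·44/10000⌋=4483; principal=261218-4483=256735; balance=1018951-256735=762216
18. interest=⌊762216·44/10000⌋=3353; principal=261218-3353=257865; balance=762216-257865=504351
19. interest=⌊504351·44/10000⌋=2219; principal=261218-2219=258999; balance=504351-258999=245352
20. interest=⌊245352·44/10000⌋=1079; principal=min(261218-1079,245352)=245352; balance=245352-245352=0

1 21899 239319 4737734
2 20846 240372 4497362
3 19788 241430 4255932
4 18726 242492 4013440
5 17659 243559 3769881
6 16587 244631 3525250
7 15511 245707 3279543
8 14429 246789 3032754
9 13344 247874 2784880
10 12253 248965 2535915
11 11158 250060 2285855
12 10057 251161 2034694
13 8952 252266 1782428
14 7842 253376 1529052
15 6727 254491 1274561
16 5608 255610 1018951
17 4483 256735 762216
18 3353 257865 504351
19 2219 258999 245352
20 1079 245352 0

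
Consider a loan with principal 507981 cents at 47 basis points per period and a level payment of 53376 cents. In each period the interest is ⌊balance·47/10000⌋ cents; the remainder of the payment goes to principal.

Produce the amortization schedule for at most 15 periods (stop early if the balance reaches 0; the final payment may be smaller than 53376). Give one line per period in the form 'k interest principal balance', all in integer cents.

1 2387 50989 456992
2 2147 51229 405763
3 1907 51469 354294
4 1665 51711 302583
5 1422 51954 250629
6 1177 52199 198430
7 932 52444 145986
8 686 52690 93296
9 438 52938 40358
10 189 40358 0

1. interest=⌊507981·47/10000⌋=2387; principal=53376-2387=50989; balance=507981-50989=456992
2. interest=⌊456992·47/10000⌋=2147; principal=53376-2147=51229; balance=456992-51229=405763
3. interest=⌊405763·47/10000⌋=1907; principal=53376-1907=51469; balance=405763-51469=354294
4. interest=⌊354294·47/10000⌋=1665; principal=53376-1665=51711; balance=354294-51711=302583
5. interest=⌊302583·47/10000⌋=1422; principal=53376-1422=51954; balance=302583-51954=250629
6. interest=⌊250629·47/10000⌋=1177; principal=53376-1177=52199; balance=250629-52199=198430
7. interest=⌊198430·47/10000⌋=932; principal=53376-932=52444; balance=198430-52444=145986
8. interest=⌊145986·47/10000⌋=686; principal=53376-686=52690; balance=145986-52690=93296
9. interest=⌊93296·47/10000⌋=438; principal=53376-438=52938; balance=93296-52938=40358
10. interest=⌊40358·47/10000⌋=189; principal=min(53376-189,40358)=40358; balance=40358-40358=0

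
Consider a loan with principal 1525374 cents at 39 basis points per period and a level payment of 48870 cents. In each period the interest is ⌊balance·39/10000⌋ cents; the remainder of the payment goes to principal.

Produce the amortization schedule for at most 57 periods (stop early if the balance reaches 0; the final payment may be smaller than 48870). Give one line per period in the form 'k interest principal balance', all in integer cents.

1 5948 42922 1482452
2 5781 43089 1439363
3 5613 43257 1396106
4 5444 43426 1352680
5 5275 43595 1309085
6 5105 43765 1265320
7 4934 43936 1221384
8 4763 44107 1177277
9 4591 44279 1132998
10 4418 44452 1088546
11 4245 44625 1043921
12 4071 44799 999122
13 3896 44974 954148
14 3721 45149 908999
15 3545 45325 863674
16 3368 45502 818172
17 3190 45680 772492
18 3012 45858 726634
19 2833 46037 680597
20 2654 46216 634381
21 2474 46396 587985
22 2293 46577 541408
23 2111 46759 494649
24 1929 46941 447708
25 1746 47124 400584
26 1562 47308 353276
27 1377 47493 305783
28 1192 47678 258105
29 1006 47864 210241
30 819 48051 162190
31 632 48238 113952
32 444 48426 65526
33 255 48615 16911
34 65 16911 0

1. interest=⌊1525374·39/10000⌋=5948; principal=48870-5948=42922; balance=1525374-42922=1482452
2. interest=⌊1482452·39/10000⌋=5781; principal=48870-5781=43089; balance=1482452-43089=1439363
3. interest=⌊1439363·39/10000⌋=5613; principal=48870-5613=43257; balance=1439363-43257=1396106
4. interest=⌊1396106·39/10000⌋=5444; principal=48870-5444=43426; balance=1396106-43426=1352680
5. interest=⌊1352680·39/10000⌋=5275; principal=48870-5275=43595; balance=1352680-43595=1309085
6. interest=⌊1309085·39/10000⌋=5105; principal=48870-5105=43765; balance=1309085-43765=1265320
7. interest=⌊1265320·39/10000⌋=4934; principal=48870-4934=43936; balance=1265320-43936=1221384
8. interest=⌊1221384·39/10000⌋=4763; principal=48870-4763=44107; balance=1221384-44107=1177277
9. interest=⌊1177277·39/10000⌋=4591; principal=48870-4591=44279; balance=1177277-44279=1132998
10. interest=⌊1132998·39/10000⌋=4418; principal=48870-4418=44452; balance=1132998-44452=1088546
11. interest=⌊1088546·39/10000⌋=4245; principal=48870-4245=44625; balance=1088546-44625=1043921
12. interest=⌊1043921·39/10000⌋=4071; principal=48870-4071=44799; balance=1043921-44799=999122
13. interest=⌊999122·39/10000⌋=3896; principal=48870-3896=44974; balance=999122-44974=954148
14. interest=⌊954148·39/10000⌋=3721; principal=48870-3721=45149; balance=954148-45149=908999
15. interest=⌊908999·39/10000⌋=3545; principal=48870-3545=45325; balance=908999-45325=863674
16. interest=⌊863674·39/10000⌋=3368; principal=48870-3368=45502; balance=863674-45502=818172
17. interest=⌊818172·39/10000⌋=3190; principal=48870-3190=45680; balance=818172-45680=772492
18. interest=⌊772492·39/10000⌋=3012; principal=48870-3012=45858; balance=772492-45858=726634
19. interest=⌊726634·39/10000⌋=2833; principal=48870-2833=46037; balance=726634-46037=680597
20. interest=⌊680597·39/10000⌋=2654; principal=48870-2654=46216; balance=680597-46216=634381
21. interest=⌊634381·39/10000⌋=2474; principal=48870-2474=46396; balance=634381-46396=587985
22. interest=⌊587985·39/10000⌋=2293; principal=48870-2293=46577; balance=587985-46577=541408
23. interest=⌊541408·39/10000⌋=2111; principal=48870-2111=46759; balance=541408-46759=494649
24. interest=⌊494649·39/10000⌋=1929; principal=48870-1929=46941; balance=494649-46941=447708
25. interest=⌊447708·39/10000⌋=1746; principal=48870-1746=47124; balance=447708-47124=400584
26. interest=⌊400584·39/10000⌋=1562; principal=48870-1562=47308; balance=400584-47308=353276
27. interest=⌊353276·39/10000⌋=1377; principal=48870-1377=47493; balance=353276-47493=305783
28. interest=⌊305783·39/10000⌋=1192; principal=48870-1192=47678; balance=305783-47678=258105
29. interest=⌊258105·39/10000⌋=1006; principal=48870-1006=47864; balance=258105-47864=210241
30. interest=⌊210241·39/10000⌋=819; principal=48870-819=48051; balance=210241-48051=162190
31. interest=⌊162190·39/10000⌋=632; principal=48870-632=48238; balance=162190-48238=113952
32. interest=⌊113952·39/10000⌋=444; principal=48870-444=48426; balance=113952-48426=65526
33. interest=⌊65526·39/10000⌋=255; principal=48870-255=48615; balance=65526-48615=16911
34. interest=⌊16911·39/10000⌋=65; principal=min(48870-65,16911)=16911; balance=16911-16911=0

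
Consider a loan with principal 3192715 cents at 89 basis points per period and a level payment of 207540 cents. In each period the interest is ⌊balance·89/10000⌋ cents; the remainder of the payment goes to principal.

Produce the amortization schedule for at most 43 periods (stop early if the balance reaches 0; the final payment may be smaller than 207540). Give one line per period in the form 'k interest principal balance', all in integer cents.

1 28415 179125 3013590
2 26820 180720 2832870
3 25212 182328 2650542
4 23589 183951 2466591
5 21952 185588 2281003
6 20300 187240 2093763
7 18634 188906 1904857
8 16953 190587 1714270
9 15257 192283 1521987
10 13545 193995 1327992
11 11819 195721 1132271
12 10077 197463 934808
13 8319 199221 735587
14 6546 200994 534593
15 4757 202783 331810
16 2953 204587 127223
17 1132 127223 0

1. interest=⌊3192715·89/10000⌋=28415; principal=207540-28415=179125; balance=3192715-179125=3013590
2. interest=⌊3013590·89/10000⌋=26820; principal=207540-26820=180720; balance=3013590-180720=2832870
3. interest=⌊2832870·89/10000⌋=25212; principal=207540-25212=182328; balance=2832870-182328=2650542
4. interest=⌊2650542·89/10000⌋=23589; principal=207540-23589=183951; balance=2650542-183951=2466591
5. interest=⌊2466591·89/10000⌋=21952; principal=207540-21952=185588; balance=2466591-185588=2281003
6. interest=⌊2281003·89/10000⌋=20300; principal=207540-20300=187240; balance=2281003-187240=2093763
7. interest=⌊2093763·89/10000⌋=18634; principal=207540-18634=188906; balance=2093763-188906=1904857
8. interest=⌊1904857·89/10000⌋=16953; principal=207540-16953=190587; balance=1904857-190587=1714270
9. interest=⌊1714270·89/10000⌋=15257; principal=207540-15257=192283; balance=1714270-192283=1521987
10. interest=⌊1521987·89/10000⌋=13545; principal=207540-13545=193995; balance=1521987-193995=1327992
11. interest=⌊1327992·89/10000⌋=11819; principal=207540-11819=195721; balance=1327992-195721=1132271
12. interest=⌊1132271·89/10000⌋=10077; principal=207540-10077=197463; balance=1132271-197463=934808
13. interest=⌊934808·89/10000⌋=8319; principal=207540-8319=199221; balance=934808-199221=735587
14. interest=⌊735587·89/10000⌋=6546; principal=207540-6546=200994; balance=735587-200994=534593
15. interest=⌊534593·89/10000⌋=4757; principal=207540-4757=202783; balance=534593-202783=331810
16. interest=⌊331810·89/10000⌋=2953; principal=207540-2953=204587; balance=331810-204587=127223
17. interest=⌊127223·89/10000⌋=1132; principal=min(207540-1132,127223)=127223; balance=127223-127223=0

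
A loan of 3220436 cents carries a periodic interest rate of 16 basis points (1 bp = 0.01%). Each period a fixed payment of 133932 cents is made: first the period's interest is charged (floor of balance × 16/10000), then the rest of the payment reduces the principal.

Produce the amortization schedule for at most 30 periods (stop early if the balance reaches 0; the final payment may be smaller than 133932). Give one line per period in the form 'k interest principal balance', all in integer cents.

1 5152 128780 3091656
2 4946 128986 2962670
3 4740 129192 2833478
4 4533 129399 2704079
5 4326 129606 2574473
6 4119 129813 2444660
7 3911 130021 2314639
8 3703 130229 2184410
9 3495 130437 2053973
10 3286 130646 1923327
11 3077 130855 1792472
12 2867 131065 1661407
13 2658 131274 1530133
14 2448 131484 1398649
15 2237 131695 1266954
16 2027 131905 1135049
17 1816 132116 1002933
18 1604 132328 870605
19 1392 132540 738065
20 1180 132752 605313
21 968 132964 472349
22 755 133177 339172
23 542 133390 205782
24 329 133603 72179
25 115 72179 0

1. interest=⌊3220436·16/10000⌋=5152; principal=133932-5152=128780; balance=3220436-128780=3091656
2. interest=⌊3091656·16/10000⌋=4946; principal=133932-4946=128986; balance=3091656-128986=2962670
3. interest=⌊2962670·16/10000⌋=4740; principal=133932-4740=129192; balance=2962670-129192=2833478
4. interest=⌊2833478·16/10000⌋=4533; principal=133932-4533=129399; balance=2833478-129399=2704079
5. interest=⌊2704079·16/10000⌋=4326; principal=133932-4326=129606; balance=2704079-129606=2574473
6. interest=⌊2574473·16/10000⌋=4119; principal=133932-4119=129813; balance=2574473-129813=2444660
7. interest=⌊2444660·16/10000⌋=3911; principal=133932-3911=130021; balance=2444660-130021=2314639
8. interest=⌊2314639·16/10000⌋=3703; principal=133932-3703=130229; balance=2314639-130229=2184410
9. interest=⌊2184410·16/10000⌋=3495; principal=133932-3495=130437; balance=2184410-130437=2053973
10. interest=⌊2053973·16/10000⌋=3286; principal=133932-3286=130646; balance=2053973-130646=1923327
11. interest=⌊1923327·16/10000⌋=3077; principal=133932-3077=130855; balance=1923327-130855=1792472
12. interest=⌊1792472·16/10000⌋=2867; principal=133932-2867=131065; balance=1792472-131065=1661407
13. interest=⌊1661407·16/10000⌋=2658; principal=133932-2658=131274; balance=1661407-131274=1530133
14. interest=⌊1530133·16/10000⌋=2448; principal=133932-2448=131484; balance=1530133-131484=1398649
15. interest=⌊1398649·16/10000⌋=2237; principal=133932-2237=131695; balance=1398649-131695=1266954
16. interest=⌊1266954·16/10000⌋=2027; principal=133932-2027=131905; balance=1266954-131905=1135049
17. interest=⌊1135049·16/10000⌋=1816; principal=133932-1816=132116; balance=1135049-132116=1002933
18. interest=⌊1002933·16/10000⌋=1604; principal=133932-1604=132328; balance=1002933-132328=870605
19. interest=⌊870605·16/10000⌋=1392; principal=133932-1392=132540; balance=870605-132540=738065
20. interest=⌊738065·16/10000⌋=1180; principal=133932-1180=132752; balance=738065-132752=605313
21. interest=⌊605313·16/10000⌋=968; principal=133932-968=132964; balance=605313-132964=472349
22. interest=⌊472349·16/10000⌋=755; principal=133932-755=133177; balance=472349-133177=339172
23. interest=⌊339172·16/10000⌋=542; principal=133932-542=133390; balance=339172-133390=205782
24. interest=⌊205782·16/10000⌋=329; principal=133932-329=133603; balance=205782-133603=72179
25. interest=⌊72179·16/10000⌋=115; principal=min(133932-115,72179)=72179; balance=72179-72179=0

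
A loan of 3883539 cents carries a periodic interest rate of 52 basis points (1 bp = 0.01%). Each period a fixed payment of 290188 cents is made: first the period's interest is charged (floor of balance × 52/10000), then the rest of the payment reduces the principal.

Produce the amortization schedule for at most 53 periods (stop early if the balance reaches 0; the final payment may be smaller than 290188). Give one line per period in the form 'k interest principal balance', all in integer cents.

1 20194 269994 3613545
2 18790 271398 3342147
3 17379 272809 3069338
4 15960 274228 2795110
5 14534 275654 2519456
6 13101 277087 2242369
7 11660 278528 1963841
8 10211 279977 1683864
9 8756 281432 1402432
10 7292 282896 1119536
11 5821 284367 835169
12 4342 285846 549323
13 2856 287332 261991
14 1362 261991 0

1. interest=⌊3883539·52/10000⌋=20194; principal=290188-20194=269994; balance=3883539-269994=3613545
2. interest=⌊3613545·52/10000⌋=18790; principal=290188-18790=271398; balance=3613545-271398=3342147
3. interest=⌊3342147·52/10000⌋=17379; principal=290188-17379=272809; balance=3342147-272809=3069338
4. interest=⌊3069338·52/10000⌋=15960; principal=290188-15960=274228; balance=3069338-274228=2795110
5. interest=⌊2795110·52/10000⌋=14534; principal=290188-14534=275654; balance=2795110-275654=2519456
6. interest=⌊2519456·52/10000⌋=13101; principal=290188-13101=277087; balance=2519456-277087=2242369
7. interest=⌊2242369·52/10000⌋=11660; principal=290188-11660=278528; balance=2242369-278528=1963841
8. interest=⌊1963841·52/10000⌋=10211; principal=290188-10211=279977; balance=1963841-279977=1683864
9. interest=⌊1683864·52/10000⌋=8756; principal=290188-8756=281432; balance=1683864-281432=1402432
10. interest=⌊1402432·52/10000⌋=7292; principal=290188-7292=282896; balance=1402432-282896=1119536
11. interest=⌊1119536·52/10000⌋=5821; principal=290188-5821=284367; balance=1119536-284367=835169
12. interest=⌊835169·52/10000⌋=4342; principal=290188-4342=285846; balance=835169-285846=549323
13. interest=⌊549323·52/10000⌋=2856; principal=290188-2856=287332; balance=549323-287332=261991
14. interest=⌊261991·52/10000⌋=1362; principal=min(290188-1362,261991)=261991; balance=261991-261991=0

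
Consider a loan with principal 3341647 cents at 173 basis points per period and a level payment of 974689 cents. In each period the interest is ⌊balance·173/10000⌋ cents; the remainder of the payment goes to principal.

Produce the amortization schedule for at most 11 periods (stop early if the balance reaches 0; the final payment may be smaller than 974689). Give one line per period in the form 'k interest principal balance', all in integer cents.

1 57810 916879 2424768
2 41948 932741 1492027
3 25812 948877 543150
4 9396 543150 0

1. interest=⌊3341647·173/10000⌋=57810; principal=974689-57810=916879; balance=3341647-916879=2424768
2. interest=⌊2424768·173/10000⌋=41948; principal=974689-41948=932741; balance=2424768-932741=1492027
3. interest=⌊1492027·173/10000⌋=25812; principal=974689-25812=948877; balance=1492027-948877=543150
4. interest=⌊543150·173/10000⌋=9396; principal=min(974689-9396,543150)=543150; balance=543150-543150=0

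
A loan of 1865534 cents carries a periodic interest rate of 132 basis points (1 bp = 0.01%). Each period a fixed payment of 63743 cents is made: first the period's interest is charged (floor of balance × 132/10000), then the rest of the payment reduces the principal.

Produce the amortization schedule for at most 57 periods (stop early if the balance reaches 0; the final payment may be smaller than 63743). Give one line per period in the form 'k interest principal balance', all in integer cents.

1 24625 39118 1826416
2 24108 39635 1786781
3 23585 40158 1746623
4 23055 40688 1705935
5 22518 41225 1664710
6 21974 41769 1622941
7 21422 42321 1580620
8 20864 42879 1537741
9 20298 43445 1494296
10 19724 44019 1450277
11 19143 44600 1405677
12 18554 45189 1360488
13 17958 45785 1314703
14 17354 46389 1268314
15 16741 47002 1221312
16 16121 47622 1173690
17 15492 48251 1125439
18 14855 48888 1076551
19 14210 49533 1027018
20 13556 50187 976831
21 12894 50849 925982
22 12222 51521 874461
23 11542 52201 822260
24 10853 52890 769370
25 10155 53588 715782
26 9448 54295 661487
27 8731 55012 606475
28 8005 55738 550737
29 7269 56474 494263
30 6524 57219 437044
31 5768 57975 379069
32 5003 58740 320329
33 4228 59515 260814
34 3442 60301 200513
35 2646 61097 139416
36 1840 61903 77513
37 1023 62720 14793
38 195 14793 0

1. interest=⌊1865534·132/10000⌋=24625; principal=63743-24625=39118; balance=1865534-39118=1826416
2. interest=⌊1826416·132/10000⌋=24108; principal=63743-24108=39635; balance=1826416-39635=1786781
3. interest=⌊1786781·132/10000⌋=23585; principal=63743-23585=40158; balance=1786781-40158=1746623
4. interest=⌊1746623·132/10000⌋=23055; principal=63743-23055=40688; balance=1746623-40688=1705935
5. interest=⌊1705935·132/10000⌋=22518; principal=63743-22518=41225; balance=1705935-41225=1664710
6. interest=⌊1664710·132/10000⌋=21974; principal=63743-21974=41769; balance=1664710-41769=1622941
7. interest=⌊1622941·132/10000⌋=21422; principal=63743-21422=42321; balance=1622941-42321=1580620
8. interest=⌊1580620·132/10000⌋=20864; principal=63743-20864=42879; balance=1580620-42879=1537741
9. interest=⌊1537741·132/10000⌋=20298; principal=63743-20298=43445; balance=1537741-43445=1494296
10. interest=⌊1494296·132/10000⌋=19724; principal=63743-19724=44019; balance=1494296-44019=1450277
11. interest=⌊1450277·132/10000⌋=19143; principal=63743-19143=44600; balance=1450277-44600=1405677
12. interest=⌊1405677·132/10000⌋=18554; principal=63743-18554=45189; balance=1405677-45189=1360488
13. interest=⌊1360488·132/10000⌋=17958; principal=63743-17958=45785; balance=1360488-45785=1314703
14. interest=⌊1314703·132/10000⌋=17354; principal=63743-17354=46389; balance=1314703-46389=1268314
15. interest=⌊1268314·132/10000⌋=16741; principal=63743-16741=47002; balance=1268314-47002=1221312
16. interest=⌊1221312·132/10000⌋=16121; principal=63743-16121=47622; balance=1221312-47622=1173690
17. interest=⌊1173690·132/10000⌋=15492; principal=63743-15492=48251; balance=1173690-48251=1125439
18. interest=⌊1125439·132/10000⌋=14855; principal=63743-14855=48888; balance=1125439-48888=1076551
19. interest=⌊1076551·132/10000⌋=14210; principal=63743-14210=49533; balance=1076551-49533=1027018
20. interest=⌊1027018·132/10000⌋=13556; principal=63743-13556=50187; balance=1027018-50187=976831
21. interest=⌊976831·132/10000⌋=12894; principal=63743-12894=50849; balance=976831-50849=925982
22. interest=⌊925982·132/10000⌋=12222; principal=63743-12222=51521; balance=925982-51521=874461
23. interest=⌊874461·132/10000⌋=11542; principal=63743-11542=52201; balance=874461-52201=822260
24. interest=⌊822260·132/10000⌋=10853; principal=63743-10853=52890; balance=822260-52890=769370
25. interest=⌊769370·132/10000⌋=10155; principal=63743-10155=53588; balance=769370-53588=715782
26. interest=⌊715782·132/10000⌋=9448; principal=63743-9448=54295; balance=715782-54295=661487
27. interest=⌊661487·132/10000⌋=8731; principal=63743-8731=55012; balance=661487-55012=606475
28. interest=⌊606475·132/10000⌋=8005; principal=63743-8005=55738; balance=606475-55738=550737
29. interest=⌊550737·132/10000⌋=7269; principal=63743-7269=56474; balance=550737-56474=494263
30. interest=⌊494263·132/10000⌋=6524; principal=63743-6524=57219; balance=494263-57219=437044
31. interest=⌊437044·132/10000⌋=5768; principal=63743-5768=57975; balance=437044-57975=379069
32. interest=⌊379069·132/10000⌋=5003; principal=63743-5003=58740; balance=379069-58740=320329
33. interest=⌊320329·132/10000⌋=4228; principal=63743-4228=59515; balance=320329-59515=260814
34. interest=⌊260814·132/10000⌋=3442; principal=63743-3442=60301; balance=260814-60301=200513
35. interest=⌊200513·132/10000⌋=2646; principal=63743-2646=61097; balance=200513-61097=139416
36. interest=⌊139416·132/10000⌋=1840; principal=63743-1840=61903; balance=139416-61903=77513
37. interest=⌊77513·132/10000⌋=1023; principal=63743-1023=62720; balance=77513-62720=14793
38. interest=⌊14793·132/10000⌋=195; principal=min(63743-195,14793)=14793; balance=14793-14793=0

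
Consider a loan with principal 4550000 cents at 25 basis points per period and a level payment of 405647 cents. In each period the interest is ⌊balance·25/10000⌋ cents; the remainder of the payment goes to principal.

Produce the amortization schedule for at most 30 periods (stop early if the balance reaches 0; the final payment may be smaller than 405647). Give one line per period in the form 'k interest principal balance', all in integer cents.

1 11375 394272 4155728
2 10389 395258 3760470
3 9401 396246 3364224
4 8410 397237 2966987
5 7417 398230 2568757
6 6421 399226 2169531
7 5423 400224 1769307
8 4423 401224 1368083
9 3420 402227 965856
10 2414 403233 562623
11 1406 404241 158382
12 395 158382 0

1. interest=⌊4550000·25/10000⌋=11375; principal=405647-11375=394272; balance=4550000-394272=4155728
2. interest=⌊4155728·25/10000⌋=10389; principal=405647-10389=395258; balance=4155728-395258=3760470
3. interest=⌊3760470·25/10000⌋=9401; principal=405647-9401=396246; balance=3760470-396246=3364224
4. interest=⌊3364224·25/10000⌋=8410; principal=405647-8410=397237; balance=3364224-397237=2966987
5. interest=⌊2966987·25/10000⌋=7417; principal=405647-7417=398230; balance=2966987-398230=2568757
6. interest=⌊2568757·25/10000⌋=6421; principal=405647-6421=399226; balance=2568757-399226=2169531
7. interest=⌊2169531·25/10000⌋=5423; principal=405647-5423=400224; balance=2169531-400224=1769307
8. interest=⌊1769307·25/10000⌋=4423; principal=405647-4423=401224; balance=1769307-401224=1368083
9. interest=⌊1368083·25/10000⌋=3420; principal=405647-3420=402227; balance=1368083-402227=965856
10. interest=⌊965856·25/10000⌋=2414; principal=405647-2414=403233; balance=965856-403233=562623
11. interest=⌊562623·25/10000⌋=1406; principal=405647-1406=404241; balance=562623-404241=158382
12. interest=⌊158382·25/10000⌋=395; principal=min(405647-395,158382)=158382; balance=158382-158382=0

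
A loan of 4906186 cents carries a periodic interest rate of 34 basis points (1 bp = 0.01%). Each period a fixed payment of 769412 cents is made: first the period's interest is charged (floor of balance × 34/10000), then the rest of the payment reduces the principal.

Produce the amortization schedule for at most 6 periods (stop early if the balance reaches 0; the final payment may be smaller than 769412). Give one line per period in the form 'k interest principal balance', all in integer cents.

1. interest=⌊4906186·34/10000⌋=16681; principal=769412-16681=752731; balance=4906186-752731=4153455
2. interest=⌊4153455·34/10000⌋=14121; principal=769412-14121=755291; balance=4153455-755291=3398164
3. interest=⌊3398164·34/10000⌋=11553; principal=769412-11553=757859; balance=3398164-757859=2640305
4. interest=⌊2640305·34/10000⌋=8977; principal=769412-8977=760435; balance=2640305-760435=1879870
5. interest=⌊1879870·34/10000⌋=6391; principal=769412-6391=763021; balance=1879870-763021=1116849
6. interest=⌊1116849·34/10000⌋=3797; principal=769412-3797=765615; balance=1116849-765615=351234

1 16681 752731 4153455
2 14121 755291 3398164
3 11553 757859 2640305
4 8977 760435 1879870
5 6391 763021 1116849
6 3797 765615 351234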